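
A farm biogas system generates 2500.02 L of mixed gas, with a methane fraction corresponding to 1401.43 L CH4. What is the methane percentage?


CH4% = V_CH4 / V_total * 100
= 1401.43 / 2500.02 * 100
= 56.0568%

56.0568%


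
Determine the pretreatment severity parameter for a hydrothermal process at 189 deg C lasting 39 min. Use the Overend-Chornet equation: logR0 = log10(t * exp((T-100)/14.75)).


logR0 = log10(t * exp((T - 100) / 14.75))
= log10(39 * exp((189 - 100) / 14.75))
= 4.2116

4.2116


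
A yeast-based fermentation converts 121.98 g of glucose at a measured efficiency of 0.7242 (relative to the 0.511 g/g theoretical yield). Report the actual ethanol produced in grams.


Actual ethanol: m = 0.511 * 121.98 * 0.7242
m = 45.1407 g

45.1407 g


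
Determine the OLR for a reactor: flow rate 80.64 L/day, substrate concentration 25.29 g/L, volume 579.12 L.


OLR = Q * S / V
= 80.64 * 25.29 / 579.12
= 3.5215 g/L/day

3.5215 g/L/day


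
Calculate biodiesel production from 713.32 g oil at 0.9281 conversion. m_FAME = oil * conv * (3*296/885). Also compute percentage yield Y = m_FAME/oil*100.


m_FAME = oil * conv * (3 * 296 / 885) = oil * conv * (888/885)
= 713.32 * 0.9281 * 888 / 885
= 664.2765 g
Y = m_FAME / oil * 100 = conv * (888/885) * 100
= 0.9281 * 888 / 885 * 100
= 93.12%

664.2765 g FAME; Y = 93.12%


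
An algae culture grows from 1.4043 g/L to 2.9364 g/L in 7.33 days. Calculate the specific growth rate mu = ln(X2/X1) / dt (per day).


mu = ln(X2/X1) / dt
= ln(2.9364/1.4043) / 7.33
= 0.1006 per day

0.1006 per day


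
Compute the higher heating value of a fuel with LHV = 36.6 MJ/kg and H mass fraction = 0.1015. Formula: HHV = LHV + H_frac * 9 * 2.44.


HHV = LHV + H_frac * 9 * 2.44
= 36.6 + 0.1015 * 9 * 2.44
= 38.8289 MJ/kg

38.8289 MJ/kg


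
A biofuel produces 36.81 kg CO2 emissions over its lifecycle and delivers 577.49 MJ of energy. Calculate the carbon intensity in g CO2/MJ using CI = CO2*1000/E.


CI = CO2 * 1000 / E
= 36.81 * 1000 / 577.49
= 63.7414 g CO2/MJ

63.7414 g CO2/MJ


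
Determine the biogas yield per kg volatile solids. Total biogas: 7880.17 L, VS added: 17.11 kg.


Y = V / VS
= 7880.17 / 17.11
= 460.5593 L/kg VS

460.5593 L/kg VS


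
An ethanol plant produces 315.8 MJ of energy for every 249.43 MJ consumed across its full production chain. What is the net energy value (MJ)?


NEV = E_out - E_in
= 315.8 - 249.43
= 66.3700 MJ

66.3700 MJ


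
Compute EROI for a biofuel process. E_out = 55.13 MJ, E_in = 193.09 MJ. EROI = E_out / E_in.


EROI = E_out / E_in
= 55.13 / 193.09
= 0.2855

0.2855


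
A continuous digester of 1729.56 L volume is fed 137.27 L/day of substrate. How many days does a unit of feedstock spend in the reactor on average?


HRT = V / Q
= 1729.56 / 137.27
= 12.5997 days

12.5997 days


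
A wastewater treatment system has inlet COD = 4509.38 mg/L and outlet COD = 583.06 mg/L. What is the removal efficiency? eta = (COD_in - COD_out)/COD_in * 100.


eta = (COD_in - COD_out) / COD_in * 100
= (4509.38 - 583.06) / 4509.38 * 100
= 87.0701%

87.0701%


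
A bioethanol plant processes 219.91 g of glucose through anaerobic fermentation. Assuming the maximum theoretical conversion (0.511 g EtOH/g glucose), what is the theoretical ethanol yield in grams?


Theoretical ethanol yield: m_EtOH = 0.511 * m_glucose
m_EtOH = 0.511 * 219.91 = 112.3740 g

112.3740 g


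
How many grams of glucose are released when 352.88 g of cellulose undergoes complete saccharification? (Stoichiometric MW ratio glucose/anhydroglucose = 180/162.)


glucose = cellulose * 180/162
= 352.88 * 180/162
= 392.0889 g

392.0889 g


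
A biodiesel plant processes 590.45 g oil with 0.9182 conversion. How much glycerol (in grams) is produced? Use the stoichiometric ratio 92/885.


glycerol = oil * conv * (92/885)
= 590.45 * 0.9182 * 92 / 885
= 56.3592 g

56.3592 g


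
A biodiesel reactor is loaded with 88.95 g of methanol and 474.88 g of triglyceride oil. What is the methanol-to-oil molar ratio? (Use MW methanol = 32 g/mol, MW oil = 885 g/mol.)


Molar ratio = n_MeOH / n_oil = (MeOH/32) / (oil/885) = (MeOH * 885) / (32 * oil)
= (88.95 * 885) / (32 * 474.88)
= 5.1803

5.1803


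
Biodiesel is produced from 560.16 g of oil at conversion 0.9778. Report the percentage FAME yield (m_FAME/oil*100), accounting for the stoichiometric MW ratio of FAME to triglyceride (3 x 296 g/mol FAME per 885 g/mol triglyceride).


m_FAME = oil * conv * (3 * 296 / 885) = oil * conv * (888/885)
= 560.16 * 0.9778 * 888 / 885
= 549.5811 g
Y = m_FAME / oil * 100 = conv * (888/885) * 100
= 0.9778 * 888 / 885 * 100
= 98.11%

98.11%


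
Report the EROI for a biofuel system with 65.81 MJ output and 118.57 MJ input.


EROI = E_out / E_in
= 65.81 / 118.57
= 0.5550

0.5550


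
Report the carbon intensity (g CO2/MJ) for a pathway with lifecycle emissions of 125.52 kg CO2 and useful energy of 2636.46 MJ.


CI = CO2 * 1000 / E
= 125.52 * 1000 / 2636.46
= 47.6093 g CO2/MJ

47.6093 g CO2/MJ


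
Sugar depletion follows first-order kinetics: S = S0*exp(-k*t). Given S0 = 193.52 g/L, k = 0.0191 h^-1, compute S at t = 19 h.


S = S0 * exp(-k * t)
S = 193.52 * exp(-0.0191 * 19)
S = 134.6233 g/L

134.6233 g/L


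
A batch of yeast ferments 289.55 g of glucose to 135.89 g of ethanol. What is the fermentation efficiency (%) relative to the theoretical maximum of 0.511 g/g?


Fermentation efficiency = (actual / (0.511 * glucose)) * 100
= (135.89 / (0.511 * 289.55)) * 100
= 91.8424%

91.8424%


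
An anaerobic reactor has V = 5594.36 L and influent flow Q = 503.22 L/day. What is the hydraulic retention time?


HRT = V / Q
= 5594.36 / 503.22
= 11.1171 days

11.1171 days


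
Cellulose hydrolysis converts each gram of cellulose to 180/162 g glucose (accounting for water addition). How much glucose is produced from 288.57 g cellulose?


glucose = cellulose * 180/162
= 288.57 * 180/162
= 320.6333 g

320.6333 g


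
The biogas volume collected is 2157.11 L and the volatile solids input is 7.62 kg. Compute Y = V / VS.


Y = V / VS
= 2157.11 / 7.62
= 283.0853 L/kg VS

283.0853 L/kg VS


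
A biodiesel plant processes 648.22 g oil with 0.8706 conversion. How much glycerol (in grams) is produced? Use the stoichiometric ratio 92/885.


glycerol = oil * conv * (92/885)
= 648.22 * 0.8706 * 92 / 885
= 58.6659 g

58.6659 g


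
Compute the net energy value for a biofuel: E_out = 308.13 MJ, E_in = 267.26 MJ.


NEV = E_out - E_in
= 308.13 - 267.26
= 40.8700 MJ

40.8700 MJ


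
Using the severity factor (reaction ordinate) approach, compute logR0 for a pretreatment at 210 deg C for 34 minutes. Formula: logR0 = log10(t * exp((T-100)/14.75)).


logR0 = log10(t * exp((T - 100) / 14.75))
= log10(34 * exp((210 - 100) / 14.75))
= 4.7703

4.7703


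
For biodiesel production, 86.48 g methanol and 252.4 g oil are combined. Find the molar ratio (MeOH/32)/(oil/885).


Molar ratio = n_MeOH / n_oil = (MeOH/32) / (oil/885) = (MeOH * 885) / (32 * oil)
= (86.48 * 885) / (32 * 252.4)
= 9.4759

9.4759


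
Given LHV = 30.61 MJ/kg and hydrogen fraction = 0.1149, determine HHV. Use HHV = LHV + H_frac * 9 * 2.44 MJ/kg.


HHV = LHV + H_frac * 9 * 2.44
= 30.61 + 0.1149 * 9 * 2.44
= 33.1332 MJ/kg

33.1332 MJ/kg


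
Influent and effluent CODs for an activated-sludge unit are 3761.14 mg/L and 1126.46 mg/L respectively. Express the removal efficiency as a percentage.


eta = (COD_in - COD_out) / COD_in * 100
= (3761.14 - 1126.46) / 3761.14 * 100
= 70.0500%

70.0500%


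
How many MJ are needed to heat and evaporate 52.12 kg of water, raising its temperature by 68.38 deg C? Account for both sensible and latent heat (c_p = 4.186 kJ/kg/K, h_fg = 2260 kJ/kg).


E = m_water * (4.186 * dT + 2260) / 1000
= 52.12 * (4.186 * 68.38 + 2260) / 1000
= 132.7100 MJ

132.7100 MJ


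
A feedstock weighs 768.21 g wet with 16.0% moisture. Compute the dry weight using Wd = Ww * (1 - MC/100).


Wd = Ww * (1 - MC/100)
= 768.21 * (1 - 16.0/100)
= 645.2964 g

645.2964 g


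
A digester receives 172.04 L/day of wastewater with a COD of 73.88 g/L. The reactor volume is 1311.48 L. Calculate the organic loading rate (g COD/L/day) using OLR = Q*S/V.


OLR = Q * S / V
= 172.04 * 73.88 / 1311.48
= 9.6916 g/L/day

9.6916 g/L/day


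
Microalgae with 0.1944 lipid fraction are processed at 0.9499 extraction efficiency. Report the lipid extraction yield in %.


Y = lipid_content * extraction_eff * 100
= 0.1944 * 0.9499 * 100
= 18.4661%

18.4661%


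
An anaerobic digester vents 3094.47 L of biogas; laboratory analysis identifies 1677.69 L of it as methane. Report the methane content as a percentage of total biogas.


CH4% = V_CH4 / V_total * 100
= 1677.69 / 3094.47 * 100
= 54.2157%

54.2157%


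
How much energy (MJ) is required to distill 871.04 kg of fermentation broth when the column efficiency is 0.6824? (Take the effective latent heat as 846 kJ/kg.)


E = m * 846 / (eta * 1000)
= 871.04 * 846 / (0.6824 * 1000)
= 1079.8649 MJ

1079.8649 MJ


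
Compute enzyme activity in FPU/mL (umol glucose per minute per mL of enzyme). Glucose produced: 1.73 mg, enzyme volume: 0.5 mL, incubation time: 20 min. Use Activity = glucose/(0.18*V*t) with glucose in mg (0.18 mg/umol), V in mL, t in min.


Activity = glucose_mg / (0.18 mg/umol * V_mL * t_min)
= 1.73 / (0.18 * 0.5 * 20)
= 0.9611 FPU/mL

0.9611 FPU/mL


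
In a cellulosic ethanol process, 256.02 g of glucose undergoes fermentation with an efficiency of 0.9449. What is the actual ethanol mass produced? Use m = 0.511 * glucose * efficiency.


Actual ethanol: m = 0.511 * 256.02 * 0.9449
m = 123.6177 g

123.6177 g


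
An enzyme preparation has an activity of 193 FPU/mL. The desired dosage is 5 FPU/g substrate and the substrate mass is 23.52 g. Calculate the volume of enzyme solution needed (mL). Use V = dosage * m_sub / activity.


V = dosage * m_sub / activity
V = 5 * 23.52 / 193
V = 0.6093 mL

0.6093 mL


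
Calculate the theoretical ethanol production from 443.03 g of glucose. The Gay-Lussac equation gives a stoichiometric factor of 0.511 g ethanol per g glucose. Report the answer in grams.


Theoretical ethanol yield: m_EtOH = 0.511 * m_glucose
m_EtOH = 0.511 * 443.03 = 226.3883 g

226.3883 g


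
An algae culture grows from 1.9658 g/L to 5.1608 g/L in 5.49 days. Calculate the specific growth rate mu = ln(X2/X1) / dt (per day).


mu = ln(X2/X1) / dt
= ln(5.1608/1.9658) / 5.49
= 0.1758 per day

0.1758 per day


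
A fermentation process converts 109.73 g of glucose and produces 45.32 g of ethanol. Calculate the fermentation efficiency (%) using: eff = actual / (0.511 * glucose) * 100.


Fermentation efficiency = (actual / (0.511 * glucose)) * 100
= (45.32 / (0.511 * 109.73)) * 100
= 80.8246%

80.8246%


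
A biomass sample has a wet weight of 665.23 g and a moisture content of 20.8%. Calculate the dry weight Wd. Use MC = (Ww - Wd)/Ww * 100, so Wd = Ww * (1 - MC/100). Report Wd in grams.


Wd = Ww * (1 - MC/100)
= 665.23 * (1 - 20.8/100)
= 526.8622 g

526.8622 g


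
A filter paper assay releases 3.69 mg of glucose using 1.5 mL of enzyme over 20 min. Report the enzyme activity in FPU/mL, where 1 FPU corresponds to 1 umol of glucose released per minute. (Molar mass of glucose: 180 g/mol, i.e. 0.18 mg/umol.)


Activity = glucose_mg / (0.18 mg/umol * V_mL * t_min)
= 3.69 / (0.18 * 1.5 * 20)
= 0.6833 FPU/mL

0.6833 FPU/mL


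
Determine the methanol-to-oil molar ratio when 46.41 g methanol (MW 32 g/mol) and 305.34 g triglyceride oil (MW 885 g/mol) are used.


Molar ratio = n_MeOH / n_oil = (MeOH/32) / (oil/885) = (MeOH * 885) / (32 * oil)
= (46.41 * 885) / (32 * 305.34)
= 4.2036

4.2036


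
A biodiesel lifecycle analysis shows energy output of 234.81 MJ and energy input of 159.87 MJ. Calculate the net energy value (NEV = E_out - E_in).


NEV = E_out - E_in
= 234.81 - 159.87
= 74.9400 MJ

74.9400 MJ


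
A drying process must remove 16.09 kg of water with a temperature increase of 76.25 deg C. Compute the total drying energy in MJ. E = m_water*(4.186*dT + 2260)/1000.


E = m_water * (4.186 * dT + 2260) / 1000
= 16.09 * (4.186 * 76.25 + 2260) / 1000
= 41.4990 MJ

41.4990 MJ


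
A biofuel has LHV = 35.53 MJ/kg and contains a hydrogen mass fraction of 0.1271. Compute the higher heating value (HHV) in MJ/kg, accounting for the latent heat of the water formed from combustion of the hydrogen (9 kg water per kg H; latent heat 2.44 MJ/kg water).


HHV = LHV + H_frac * 9 * 2.44
= 35.53 + 0.1271 * 9 * 2.44
= 38.3211 MJ/kg

38.3211 MJ/kg


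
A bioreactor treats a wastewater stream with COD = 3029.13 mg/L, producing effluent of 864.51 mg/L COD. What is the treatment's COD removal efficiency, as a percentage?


eta = (COD_in - COD_out) / COD_in * 100
= (3029.13 - 864.51) / 3029.13 * 100
= 71.4601%

71.4601%


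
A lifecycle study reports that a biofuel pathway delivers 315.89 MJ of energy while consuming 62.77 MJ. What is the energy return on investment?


EROI = E_out / E_in
= 315.89 / 62.77
= 5.0325

5.0325


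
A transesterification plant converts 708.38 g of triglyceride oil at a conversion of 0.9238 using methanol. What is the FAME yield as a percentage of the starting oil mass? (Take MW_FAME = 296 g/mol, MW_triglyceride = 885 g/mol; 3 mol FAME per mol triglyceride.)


m_FAME = oil * conv * (3 * 296 / 885) = oil * conv * (888/885)
= 708.38 * 0.9238 * 888 / 885
= 656.6198 g
Y = m_FAME / oil * 100 = conv * (888/885) * 100
= 0.9238 * 888 / 885 * 100
= 92.69%

92.69%


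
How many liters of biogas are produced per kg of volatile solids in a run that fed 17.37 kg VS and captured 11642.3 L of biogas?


Y = V / VS
= 11642.3 / 17.37
= 670.2533 L/kg VS

670.2533 L/kg VS


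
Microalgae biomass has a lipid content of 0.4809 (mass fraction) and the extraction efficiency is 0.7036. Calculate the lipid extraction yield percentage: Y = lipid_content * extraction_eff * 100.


Y = lipid_content * extraction_eff * 100
= 0.4809 * 0.7036 * 100
= 33.8361%

33.8361%


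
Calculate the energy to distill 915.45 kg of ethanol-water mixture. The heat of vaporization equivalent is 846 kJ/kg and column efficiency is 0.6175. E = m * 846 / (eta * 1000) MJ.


E = m * 846 / (eta * 1000)
= 915.45 * 846 / (0.6175 * 1000)
= 1254.2036 MJ

1254.2036 MJ


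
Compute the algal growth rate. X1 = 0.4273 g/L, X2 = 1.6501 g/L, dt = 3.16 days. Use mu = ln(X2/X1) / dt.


mu = ln(X2/X1) / dt
= ln(1.6501/0.4273) / 3.16
= 0.4276 per day

0.4276 per day


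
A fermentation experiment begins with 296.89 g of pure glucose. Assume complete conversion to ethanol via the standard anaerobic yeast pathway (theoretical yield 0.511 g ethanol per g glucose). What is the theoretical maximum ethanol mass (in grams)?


Theoretical ethanol yield: m_EtOH = 0.511 * m_glucose
m_EtOH = 0.511 * 296.89 = 151.7108 g

151.7108 g


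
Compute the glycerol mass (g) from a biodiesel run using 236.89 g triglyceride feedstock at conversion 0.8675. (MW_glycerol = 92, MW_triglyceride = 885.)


glycerol = oil * conv * (92/885)
= 236.89 * 0.8675 * 92 / 885
= 21.3629 g

21.3629 g


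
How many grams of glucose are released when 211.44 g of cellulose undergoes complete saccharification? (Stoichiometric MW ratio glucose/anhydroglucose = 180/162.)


glucose = cellulose * 180/162
= 211.44 * 180/162
= 234.9333 g

234.9333 g


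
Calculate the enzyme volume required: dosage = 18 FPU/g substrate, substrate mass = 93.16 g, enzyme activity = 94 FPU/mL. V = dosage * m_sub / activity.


V = dosage * m_sub / activity
V = 18 * 93.16 / 94
V = 17.8391 mL

17.8391 mL


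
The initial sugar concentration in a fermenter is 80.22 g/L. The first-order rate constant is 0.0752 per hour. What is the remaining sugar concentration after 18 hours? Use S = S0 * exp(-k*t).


S = S0 * exp(-k * t)
S = 80.22 * exp(-0.0752 * 18)
S = 20.7215 g/L

20.7215 g/L


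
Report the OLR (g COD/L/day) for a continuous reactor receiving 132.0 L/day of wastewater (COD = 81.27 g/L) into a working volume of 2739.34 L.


OLR = Q * S / V
= 132.0 * 81.27 / 2739.34
= 3.9161 g/L/day

3.9161 g/L/day


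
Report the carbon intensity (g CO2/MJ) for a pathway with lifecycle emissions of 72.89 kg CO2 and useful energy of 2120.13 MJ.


CI = CO2 * 1000 / E
= 72.89 * 1000 / 2120.13
= 34.3800 g CO2/MJ

34.3800 g CO2/MJ


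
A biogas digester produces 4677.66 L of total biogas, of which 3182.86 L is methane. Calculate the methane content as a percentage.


CH4% = V_CH4 / V_total * 100
= 3182.86 / 4677.66 * 100
= 68.0439%

68.0439%


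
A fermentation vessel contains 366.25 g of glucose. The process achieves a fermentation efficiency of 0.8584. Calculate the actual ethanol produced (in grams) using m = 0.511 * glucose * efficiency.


Actual ethanol: m = 0.511 * 366.25 * 0.8584
m = 160.6528 g

160.6528 g


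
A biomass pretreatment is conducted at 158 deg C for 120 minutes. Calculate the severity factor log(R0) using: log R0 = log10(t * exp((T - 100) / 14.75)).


logR0 = log10(t * exp((T - 100) / 14.75))
= log10(120 * exp((158 - 100) / 14.75))
= 3.7869

3.7869


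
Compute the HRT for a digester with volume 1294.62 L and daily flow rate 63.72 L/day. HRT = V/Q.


HRT = V / Q
= 1294.62 / 63.72
= 20.3173 days

20.3173 days


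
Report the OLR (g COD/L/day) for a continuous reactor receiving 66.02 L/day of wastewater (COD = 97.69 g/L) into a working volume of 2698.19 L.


OLR = Q * S / V
= 66.02 * 97.69 / 2698.19
= 2.3903 g/L/day

2.3903 g/L/day


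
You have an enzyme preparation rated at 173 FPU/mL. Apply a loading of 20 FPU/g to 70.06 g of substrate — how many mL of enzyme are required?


V = dosage * m_sub / activity
V = 20 * 70.06 / 173
V = 8.0994 mL

8.0994 mL


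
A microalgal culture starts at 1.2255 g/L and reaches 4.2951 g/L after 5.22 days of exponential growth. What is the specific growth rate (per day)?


mu = ln(X2/X1) / dt
= ln(4.2951/1.2255) / 5.22
= 0.2403 per day

0.2403 per day


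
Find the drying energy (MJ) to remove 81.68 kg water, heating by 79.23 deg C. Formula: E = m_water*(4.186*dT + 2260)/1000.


E = m_water * (4.186 * dT + 2260) / 1000
= 81.68 * (4.186 * 79.23 + 2260) / 1000
= 211.6865 MJ

211.6865 MJ


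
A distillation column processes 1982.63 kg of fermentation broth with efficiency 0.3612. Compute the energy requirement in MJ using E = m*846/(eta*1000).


E = m * 846 / (eta * 1000)
= 1982.63 * 846 / (0.3612 * 1000)
= 4643.7015 MJ

4643.7015 MJ


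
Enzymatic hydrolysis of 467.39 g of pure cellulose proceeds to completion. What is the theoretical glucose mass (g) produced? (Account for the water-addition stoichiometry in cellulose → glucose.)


glucose = cellulose * 180/162
= 467.39 * 180/162
= 519.3222 g

519.3222 g


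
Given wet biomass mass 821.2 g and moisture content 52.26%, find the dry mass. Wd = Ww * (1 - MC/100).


Wd = Ww * (1 - MC/100)
= 821.2 * (1 - 52.26/100)
= 392.0409 g

392.0409 g


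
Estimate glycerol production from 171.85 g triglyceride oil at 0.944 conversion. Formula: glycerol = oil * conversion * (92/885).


glycerol = oil * conv * (92/885)
= 171.85 * 0.944 * 92 / 885
= 16.8642 g

16.8642 g


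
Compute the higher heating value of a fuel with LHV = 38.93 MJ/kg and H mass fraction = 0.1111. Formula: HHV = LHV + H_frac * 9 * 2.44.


HHV = LHV + H_frac * 9 * 2.44
= 38.93 + 0.1111 * 9 * 2.44
= 41.3698 MJ/kg

41.3698 MJ/kg


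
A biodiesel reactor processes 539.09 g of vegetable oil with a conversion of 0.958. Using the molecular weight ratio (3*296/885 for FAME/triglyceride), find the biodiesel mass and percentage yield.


m_FAME = oil * conv * (3 * 296 / 885) = oil * conv * (888/885)
= 539.09 * 0.958 * 888 / 885
= 518.1989 g
Y = m_FAME / oil * 100 = conv * (888/885) * 100
= 0.958 * 888 / 885 * 100
= 96.12%

518.1989 g FAME; Y = 96.12%


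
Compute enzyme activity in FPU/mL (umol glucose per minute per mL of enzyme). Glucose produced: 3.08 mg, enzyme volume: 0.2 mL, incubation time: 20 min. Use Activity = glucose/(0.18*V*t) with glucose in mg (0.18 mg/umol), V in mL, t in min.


Activity = glucose_mg / (0.18 mg/umol * V_mL * t_min)
= 3.08 / (0.18 * 0.2 * 20)
= 4.2778 FPU/mL

4.2778 FPU/mL


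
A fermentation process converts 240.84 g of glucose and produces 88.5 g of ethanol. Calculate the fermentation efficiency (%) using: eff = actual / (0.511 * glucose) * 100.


Fermentation efficiency = (actual / (0.511 * glucose)) * 100
= (88.5 / (0.511 * 240.84)) * 100
= 71.9107%

71.9107%


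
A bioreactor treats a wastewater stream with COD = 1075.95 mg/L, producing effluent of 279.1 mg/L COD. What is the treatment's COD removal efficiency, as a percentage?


eta = (COD_in - COD_out) / COD_in * 100
= (1075.95 - 279.1) / 1075.95 * 100
= 74.0601%

74.0601%


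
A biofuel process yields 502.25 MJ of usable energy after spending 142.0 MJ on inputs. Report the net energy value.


NEV = E_out - E_in
= 502.25 - 142.0
= 360.2500 MJ

360.2500 MJ


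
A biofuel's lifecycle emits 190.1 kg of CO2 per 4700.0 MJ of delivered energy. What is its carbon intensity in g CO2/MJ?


CI = CO2 * 1000 / E
= 190.1 * 1000 / 4700.0
= 40.4468 g CO2/MJ

40.4468 g CO2/MJ


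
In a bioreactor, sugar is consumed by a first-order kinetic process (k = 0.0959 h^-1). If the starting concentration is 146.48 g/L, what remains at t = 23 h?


S = S0 * exp(-k * t)
S = 146.48 * exp(-0.0959 * 23)
S = 16.1382 g/L

16.1382 g/L


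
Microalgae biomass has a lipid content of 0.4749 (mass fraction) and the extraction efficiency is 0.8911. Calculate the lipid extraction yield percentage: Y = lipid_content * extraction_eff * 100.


Y = lipid_content * extraction_eff * 100
= 0.4749 * 0.8911 * 100
= 42.3183%

42.3183%


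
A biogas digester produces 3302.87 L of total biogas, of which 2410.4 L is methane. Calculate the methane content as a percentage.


CH4% = V_CH4 / V_total * 100
= 2410.4 / 3302.87 * 100
= 72.9790%

72.9790%


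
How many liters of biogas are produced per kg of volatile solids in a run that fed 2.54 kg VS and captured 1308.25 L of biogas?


Y = V / VS
= 1308.25 / 2.54
= 515.0591 L/kg VS

515.0591 L/kg VS


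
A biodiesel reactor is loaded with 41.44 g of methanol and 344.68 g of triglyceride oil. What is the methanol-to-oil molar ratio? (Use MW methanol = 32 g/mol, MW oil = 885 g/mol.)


Molar ratio = n_MeOH / n_oil = (MeOH/32) / (oil/885) = (MeOH * 885) / (32 * oil)
= (41.44 * 885) / (32 * 344.68)
= 3.3250

3.3250


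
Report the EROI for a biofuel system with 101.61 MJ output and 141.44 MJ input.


EROI = E_out / E_in
= 101.61 / 141.44
= 0.7184

0.7184


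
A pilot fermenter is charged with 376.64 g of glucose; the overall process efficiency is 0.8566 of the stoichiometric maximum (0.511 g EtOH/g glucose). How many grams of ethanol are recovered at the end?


Actual ethanol: m = 0.511 * 376.64 * 0.8566
m = 164.8638 g

164.8638 g


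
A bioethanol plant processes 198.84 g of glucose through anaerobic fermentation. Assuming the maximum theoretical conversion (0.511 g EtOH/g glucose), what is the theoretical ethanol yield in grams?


Theoretical ethanol yield: m_EtOH = 0.511 * m_glucose
m_EtOH = 0.511 * 198.84 = 101.6072 g

101.6072 g


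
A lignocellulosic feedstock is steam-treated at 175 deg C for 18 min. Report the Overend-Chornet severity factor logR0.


logR0 = log10(t * exp((T - 100) / 14.75))
= log10(18 * exp((175 - 100) / 14.75))
= 3.4635

3.4635


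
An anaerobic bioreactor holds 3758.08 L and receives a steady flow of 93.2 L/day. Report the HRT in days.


HRT = V / Q
= 3758.08 / 93.2
= 40.3227 days

40.3227 days


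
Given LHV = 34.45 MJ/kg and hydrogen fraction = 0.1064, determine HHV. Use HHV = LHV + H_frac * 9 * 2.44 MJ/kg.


HHV = LHV + H_frac * 9 * 2.44
= 34.45 + 0.1064 * 9 * 2.44
= 36.7865 MJ/kg

36.7865 MJ/kg


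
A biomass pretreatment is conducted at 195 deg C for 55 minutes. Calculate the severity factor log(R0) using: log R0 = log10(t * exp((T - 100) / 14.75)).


logR0 = log10(t * exp((T - 100) / 14.75))
= log10(55 * exp((195 - 100) / 14.75))
= 4.5375

4.5375


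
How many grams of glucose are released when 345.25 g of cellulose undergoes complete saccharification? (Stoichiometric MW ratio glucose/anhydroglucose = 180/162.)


glucose = cellulose * 180/162
= 345.25 * 180/162
= 383.6111 g

383.6111 g


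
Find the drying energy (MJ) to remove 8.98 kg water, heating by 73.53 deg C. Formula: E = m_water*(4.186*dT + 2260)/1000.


E = m_water * (4.186 * dT + 2260) / 1000
= 8.98 * (4.186 * 73.53 + 2260) / 1000
= 23.0588 MJ

23.0588 MJ


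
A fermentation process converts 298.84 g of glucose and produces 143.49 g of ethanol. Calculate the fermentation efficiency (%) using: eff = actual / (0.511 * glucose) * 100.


Fermentation efficiency = (actual / (0.511 * glucose)) * 100
= (143.49 / (0.511 * 298.84)) * 100
= 93.9641%

93.9641%


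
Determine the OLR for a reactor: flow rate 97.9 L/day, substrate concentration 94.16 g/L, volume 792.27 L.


OLR = Q * S / V
= 97.9 * 94.16 / 792.27
= 11.6353 g/L/day

11.6353 g/L/day


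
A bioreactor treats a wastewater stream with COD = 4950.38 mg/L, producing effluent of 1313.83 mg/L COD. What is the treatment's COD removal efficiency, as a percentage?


eta = (COD_in - COD_out) / COD_in * 100
= (4950.38 - 1313.83) / 4950.38 * 100
= 73.4600%

73.4600%


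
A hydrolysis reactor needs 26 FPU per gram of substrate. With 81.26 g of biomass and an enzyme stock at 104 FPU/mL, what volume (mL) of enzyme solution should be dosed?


V = dosage * m_sub / activity
V = 26 * 81.26 / 104
V = 20.3150 mL

20.3150 mL


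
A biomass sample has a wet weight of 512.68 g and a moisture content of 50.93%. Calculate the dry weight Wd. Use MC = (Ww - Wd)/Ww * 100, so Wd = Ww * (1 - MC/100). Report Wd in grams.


Wd = Ww * (1 - MC/100)
= 512.68 * (1 - 50.93/100)
= 251.5721 g

251.5721 g


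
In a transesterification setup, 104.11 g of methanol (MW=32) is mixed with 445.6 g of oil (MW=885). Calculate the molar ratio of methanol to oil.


Molar ratio = n_MeOH / n_oil = (MeOH/32) / (oil/885) = (MeOH * 885) / (32 * oil)
= (104.11 * 885) / (32 * 445.6)
= 6.4616

6.4616


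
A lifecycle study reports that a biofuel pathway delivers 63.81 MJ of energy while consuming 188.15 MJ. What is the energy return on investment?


EROI = E_out / E_in
= 63.81 / 188.15
= 0.3391

0.3391


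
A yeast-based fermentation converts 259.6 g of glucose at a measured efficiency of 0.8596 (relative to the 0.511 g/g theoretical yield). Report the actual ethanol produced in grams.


Actual ethanol: m = 0.511 * 259.6 * 0.8596
m = 114.0308 g

114.0308 g


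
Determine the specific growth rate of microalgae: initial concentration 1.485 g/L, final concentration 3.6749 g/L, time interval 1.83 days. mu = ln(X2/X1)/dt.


mu = ln(X2/X1) / dt
= ln(3.6749/1.485) / 1.83
= 0.4951 per day

0.4951 per day


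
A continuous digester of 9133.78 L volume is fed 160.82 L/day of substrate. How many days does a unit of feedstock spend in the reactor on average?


HRT = V / Q
= 9133.78 / 160.82
= 56.7951 days

56.7951 days


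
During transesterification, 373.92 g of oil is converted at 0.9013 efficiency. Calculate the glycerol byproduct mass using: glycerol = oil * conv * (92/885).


glycerol = oil * conv * (92/885)
= 373.92 * 0.9013 * 92 / 885
= 35.0342 g

35.0342 g


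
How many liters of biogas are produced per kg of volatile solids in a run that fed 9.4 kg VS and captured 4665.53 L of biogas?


Y = V / VS
= 4665.53 / 9.4
= 496.3330 L/kg VS

496.3330 L/kg VS


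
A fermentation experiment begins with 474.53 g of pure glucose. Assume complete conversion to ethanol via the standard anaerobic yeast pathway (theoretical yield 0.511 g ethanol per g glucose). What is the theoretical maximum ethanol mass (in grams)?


Theoretical ethanol yield: m_EtOH = 0.511 * m_glucose
m_EtOH = 0.511 * 474.53 = 242.4848 g

242.4848 g


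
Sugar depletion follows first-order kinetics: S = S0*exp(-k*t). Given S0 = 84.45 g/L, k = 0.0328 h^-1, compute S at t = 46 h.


S = S0 * exp(-k * t)
S = 84.45 * exp(-0.0328 * 46)
S = 18.6782 g/L

18.6782 g/L


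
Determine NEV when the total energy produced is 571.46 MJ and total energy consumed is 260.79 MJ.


NEV = E_out - E_in
= 571.46 - 260.79
= 310.6700 MJ

310.6700 MJ


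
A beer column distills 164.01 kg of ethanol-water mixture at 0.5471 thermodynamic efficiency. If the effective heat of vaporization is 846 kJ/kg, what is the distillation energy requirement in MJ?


E = m * 846 / (eta * 1000)
= 164.01 * 846 / (0.5471 * 1000)
= 253.6144 MJ

253.6144 MJ


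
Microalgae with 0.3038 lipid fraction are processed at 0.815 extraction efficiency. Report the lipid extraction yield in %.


Y = lipid_content * extraction_eff * 100
= 0.3038 * 0.815 * 100
= 24.7597%

24.7597%


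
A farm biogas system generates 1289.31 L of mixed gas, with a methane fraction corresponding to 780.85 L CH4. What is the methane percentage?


CH4% = V_CH4 / V_total * 100
= 780.85 / 1289.31 * 100
= 60.5634%

60.5634%


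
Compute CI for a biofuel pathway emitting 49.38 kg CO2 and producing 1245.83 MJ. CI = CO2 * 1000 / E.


CI = CO2 * 1000 / E
= 49.38 * 1000 / 1245.83
= 39.6362 g CO2/MJ

39.6362 g CO2/MJ


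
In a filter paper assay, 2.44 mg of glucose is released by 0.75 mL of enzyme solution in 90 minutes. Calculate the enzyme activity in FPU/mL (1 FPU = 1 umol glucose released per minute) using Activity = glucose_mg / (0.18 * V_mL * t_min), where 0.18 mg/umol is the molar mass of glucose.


Activity = glucose_mg / (0.18 mg/umol * V_mL * t_min)
= 2.44 / (0.18 * 0.75 * 90)
= 0.2008 FPU/mL

0.2008 FPU/mL


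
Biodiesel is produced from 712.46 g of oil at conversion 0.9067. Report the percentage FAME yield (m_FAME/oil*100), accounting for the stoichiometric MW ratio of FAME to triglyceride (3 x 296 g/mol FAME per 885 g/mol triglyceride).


m_FAME = oil * conv * (3 * 296 / 885) = oil * conv * (888/885)
= 712.46 * 0.9067 * 888 / 885
= 648.1773 g
Y = m_FAME / oil * 100 = conv * (888/885) * 100
= 0.9067 * 888 / 885 * 100
= 90.98%

90.98%


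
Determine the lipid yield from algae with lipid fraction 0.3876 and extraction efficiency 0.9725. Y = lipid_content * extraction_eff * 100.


Y = lipid_content * extraction_eff * 100
= 0.3876 * 0.9725 * 100
= 37.6941%

37.6941%


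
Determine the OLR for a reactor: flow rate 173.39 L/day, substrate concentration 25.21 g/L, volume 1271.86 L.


OLR = Q * S / V
= 173.39 * 25.21 / 1271.86
= 3.4368 g/L/day

3.4368 g/L/day


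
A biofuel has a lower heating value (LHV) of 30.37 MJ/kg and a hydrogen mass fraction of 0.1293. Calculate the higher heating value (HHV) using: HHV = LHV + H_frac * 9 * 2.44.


HHV = LHV + H_frac * 9 * 2.44
= 30.37 + 0.1293 * 9 * 2.44
= 33.2094 MJ/kg

33.2094 MJ/kg


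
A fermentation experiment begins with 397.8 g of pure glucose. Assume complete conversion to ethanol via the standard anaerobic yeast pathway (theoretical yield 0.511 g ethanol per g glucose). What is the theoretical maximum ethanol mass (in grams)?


Theoretical ethanol yield: m_EtOH = 0.511 * m_glucose
m_EtOH = 0.511 * 397.8 = 203.2758 g

203.2758 g


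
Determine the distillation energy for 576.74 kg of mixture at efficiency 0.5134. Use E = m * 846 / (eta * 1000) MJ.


E = m * 846 / (eta * 1000)
= 576.74 * 846 / (0.5134 * 1000)
= 950.3741 MJ

950.3741 MJ


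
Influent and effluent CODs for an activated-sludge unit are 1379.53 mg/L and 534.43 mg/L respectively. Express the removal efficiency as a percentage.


eta = (COD_in - COD_out) / COD_in * 100
= (1379.53 - 534.43) / 1379.53 * 100
= 61.2600%

61.2600%


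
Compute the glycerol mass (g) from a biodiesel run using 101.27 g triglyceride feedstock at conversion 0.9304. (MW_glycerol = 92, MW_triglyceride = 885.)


glycerol = oil * conv * (92/885)
= 101.27 * 0.9304 * 92 / 885
= 9.7948 g

9.7948 g


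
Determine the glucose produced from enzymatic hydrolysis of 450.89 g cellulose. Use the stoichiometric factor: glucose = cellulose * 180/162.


glucose = cellulose * 180/162
= 450.89 * 180/162
= 500.9889 g

500.9889 g


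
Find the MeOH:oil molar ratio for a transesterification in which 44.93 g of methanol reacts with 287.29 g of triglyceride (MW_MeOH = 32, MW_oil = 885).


Molar ratio = n_MeOH / n_oil = (MeOH/32) / (oil/885) = (MeOH * 885) / (32 * oil)
= (44.93 * 885) / (32 * 287.29)
= 4.3252

4.3252


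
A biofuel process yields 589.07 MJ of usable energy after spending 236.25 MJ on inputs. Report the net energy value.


NEV = E_out - E_in
= 589.07 - 236.25
= 352.8200 MJ

352.8200 MJ


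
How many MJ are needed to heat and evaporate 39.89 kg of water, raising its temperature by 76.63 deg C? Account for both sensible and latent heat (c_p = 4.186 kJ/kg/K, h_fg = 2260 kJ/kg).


E = m_water * (4.186 * dT + 2260) / 1000
= 39.89 * (4.186 * 76.63 + 2260) / 1000
= 102.9470 MJ

102.9470 MJ


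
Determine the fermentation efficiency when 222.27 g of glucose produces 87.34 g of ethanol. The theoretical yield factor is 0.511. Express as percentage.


Fermentation efficiency = (actual / (0.511 * glucose)) * 100
= (87.34 / (0.511 * 222.27)) * 100
= 76.8974%

76.8974%


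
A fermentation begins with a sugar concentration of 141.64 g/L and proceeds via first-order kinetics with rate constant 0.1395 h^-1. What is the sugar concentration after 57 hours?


S = S0 * exp(-k * t)
S = 141.64 * exp(-0.1395 * 57)
S = 0.0499 g/L

0.0499 g/L


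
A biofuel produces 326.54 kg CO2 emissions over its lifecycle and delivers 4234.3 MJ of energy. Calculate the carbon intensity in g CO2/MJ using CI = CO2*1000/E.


CI = CO2 * 1000 / E
= 326.54 * 1000 / 4234.3
= 77.1178 g CO2/MJ

77.1178 g CO2/MJ


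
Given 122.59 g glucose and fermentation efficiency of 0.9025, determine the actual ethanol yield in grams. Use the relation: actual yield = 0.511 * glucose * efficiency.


Actual ethanol: m = 0.511 * 122.59 * 0.9025
m = 56.5357 g

56.5357 g


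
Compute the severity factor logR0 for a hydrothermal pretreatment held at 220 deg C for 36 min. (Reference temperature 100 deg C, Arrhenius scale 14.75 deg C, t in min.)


logR0 = log10(t * exp((T - 100) / 14.75))
= log10(36 * exp((220 - 100) / 14.75))
= 5.0895

5.0895


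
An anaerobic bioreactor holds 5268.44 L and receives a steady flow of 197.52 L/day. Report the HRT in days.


HRT = V / Q
= 5268.44 / 197.52
= 26.6729 days

26.6729 days


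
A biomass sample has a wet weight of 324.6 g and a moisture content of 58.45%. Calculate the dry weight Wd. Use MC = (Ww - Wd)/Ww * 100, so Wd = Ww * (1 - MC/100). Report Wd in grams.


Wd = Ww * (1 - MC/100)
= 324.6 * (1 - 58.45/100)
= 134.8713 g

134.8713 g


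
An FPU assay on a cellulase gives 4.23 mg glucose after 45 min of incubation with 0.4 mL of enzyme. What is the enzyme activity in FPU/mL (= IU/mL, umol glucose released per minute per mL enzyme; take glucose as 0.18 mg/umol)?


Activity = glucose_mg / (0.18 mg/umol * V_mL * t_min)
= 4.23 / (0.18 * 0.4 * 45)
= 1.3056 FPU/mL

1.3056 FPU/mL


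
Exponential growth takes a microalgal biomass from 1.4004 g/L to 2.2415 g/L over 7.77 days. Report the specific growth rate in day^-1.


mu = ln(X2/X1) / dt
= ln(2.2415/1.4004) / 7.77
= 0.0605 per day

0.0605 per day


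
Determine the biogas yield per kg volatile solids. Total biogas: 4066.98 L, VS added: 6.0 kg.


Y = V / VS
= 4066.98 / 6.0
= 677.8300 L/kg VS

677.8300 L/kg VS


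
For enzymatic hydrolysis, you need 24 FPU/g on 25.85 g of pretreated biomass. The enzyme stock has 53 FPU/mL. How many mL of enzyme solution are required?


V = dosage * m_sub / activity
V = 24 * 25.85 / 53
V = 11.7057 mL

11.7057 mL


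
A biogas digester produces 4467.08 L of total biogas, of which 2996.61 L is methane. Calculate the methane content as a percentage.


CH4% = V_CH4 / V_total * 100
= 2996.61 / 4467.08 * 100
= 67.0821%

67.0821%


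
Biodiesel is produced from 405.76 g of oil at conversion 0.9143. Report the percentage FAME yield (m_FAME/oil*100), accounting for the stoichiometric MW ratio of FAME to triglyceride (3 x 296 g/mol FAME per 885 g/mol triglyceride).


m_FAME = oil * conv * (3 * 296 / 885) = oil * conv * (888/885)
= 405.76 * 0.9143 * 888 / 885
= 372.2439 g
Y = m_FAME / oil * 100 = conv * (888/885) * 100
= 0.9143 * 888 / 885 * 100
= 91.74%

91.74%


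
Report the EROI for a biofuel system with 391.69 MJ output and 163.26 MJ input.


EROI = E_out / E_in
= 391.69 / 163.26
= 2.3992

2.3992


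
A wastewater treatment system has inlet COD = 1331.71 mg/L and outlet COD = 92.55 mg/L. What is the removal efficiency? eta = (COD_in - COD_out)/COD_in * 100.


eta = (COD_in - COD_out) / COD_in * 100
= (1331.71 - 92.55) / 1331.71 * 100
= 93.0503%

93.0503%


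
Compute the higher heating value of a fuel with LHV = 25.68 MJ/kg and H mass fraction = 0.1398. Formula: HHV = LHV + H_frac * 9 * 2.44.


HHV = LHV + H_frac * 9 * 2.44
= 25.68 + 0.1398 * 9 * 2.44
= 28.7500 MJ/kg

28.7500 MJ/kg


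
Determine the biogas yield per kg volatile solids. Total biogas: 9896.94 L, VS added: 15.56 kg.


Y = V / VS
= 9896.94 / 15.56
= 636.0501 L/kg VS

636.0501 L/kg VS


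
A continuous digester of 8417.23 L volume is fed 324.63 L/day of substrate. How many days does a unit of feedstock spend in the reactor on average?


HRT = V / Q
= 8417.23 / 324.63
= 25.9287 days

25.9287 days


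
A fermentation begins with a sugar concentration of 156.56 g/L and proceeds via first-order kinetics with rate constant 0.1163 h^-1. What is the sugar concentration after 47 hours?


S = S0 * exp(-k * t)
S = 156.56 * exp(-0.1163 * 47)
S = 0.6619 g/L

0.6619 g/L


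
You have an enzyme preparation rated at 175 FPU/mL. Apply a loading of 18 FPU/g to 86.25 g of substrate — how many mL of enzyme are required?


V = dosage * m_sub / activity
V = 18 * 86.25 / 175
V = 8.8714 mL

8.8714 mL


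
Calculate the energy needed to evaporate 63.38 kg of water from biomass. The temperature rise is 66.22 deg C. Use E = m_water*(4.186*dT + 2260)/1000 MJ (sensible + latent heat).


E = m_water * (4.186 * dT + 2260) / 1000
= 63.38 * (4.186 * 66.22 + 2260) / 1000
= 160.8075 MJ

160.8075 MJ


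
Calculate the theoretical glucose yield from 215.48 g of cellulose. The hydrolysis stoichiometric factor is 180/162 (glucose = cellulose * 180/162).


glucose = cellulose * 180/162
= 215.48 * 180/162
= 239.4222 g

239.4222 g


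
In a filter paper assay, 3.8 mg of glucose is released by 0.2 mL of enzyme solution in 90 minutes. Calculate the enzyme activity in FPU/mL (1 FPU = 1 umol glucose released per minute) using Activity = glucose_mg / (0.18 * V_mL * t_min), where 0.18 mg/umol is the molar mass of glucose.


Activity = glucose_mg / (0.18 mg/umol * V_mL * t_min)
= 3.8 / (0.18 * 0.2 * 90)
= 1.1728 FPU/mL

1.1728 FPU/mL


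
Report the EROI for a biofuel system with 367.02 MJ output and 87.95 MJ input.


EROI = E_out / E_in
= 367.02 / 87.95
= 4.1731

4.1731


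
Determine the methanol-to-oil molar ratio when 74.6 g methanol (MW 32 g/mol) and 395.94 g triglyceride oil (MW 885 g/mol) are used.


Molar ratio = n_MeOH / n_oil = (MeOH/32) / (oil/885) = (MeOH * 885) / (32 * oil)
= (74.6 * 885) / (32 * 395.94)
= 5.2108

5.2108


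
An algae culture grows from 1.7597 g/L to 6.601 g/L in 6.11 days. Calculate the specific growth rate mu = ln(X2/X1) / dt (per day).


mu = ln(X2/X1) / dt
= ln(6.601/1.7597) / 6.11
= 0.2164 per day

0.2164 per day


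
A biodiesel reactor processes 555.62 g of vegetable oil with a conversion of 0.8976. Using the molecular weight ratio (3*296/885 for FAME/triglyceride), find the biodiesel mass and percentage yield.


m_FAME = oil * conv * (3 * 296 / 885) = oil * conv * (888/885)
= 555.62 * 0.8976 * 888 / 885
= 500.4151 g
Y = m_FAME / oil * 100 = conv * (888/885) * 100
= 0.8976 * 888 / 885 * 100
= 90.06%

500.4151 g FAME; Y = 90.06%
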